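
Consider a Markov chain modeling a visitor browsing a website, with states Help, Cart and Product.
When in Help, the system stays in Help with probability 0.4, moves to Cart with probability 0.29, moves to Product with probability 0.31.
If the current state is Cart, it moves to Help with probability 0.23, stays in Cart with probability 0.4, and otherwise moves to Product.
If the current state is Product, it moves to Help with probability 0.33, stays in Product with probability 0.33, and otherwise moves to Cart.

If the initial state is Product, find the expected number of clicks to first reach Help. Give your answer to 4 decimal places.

Let t(s) be the expected number of clicks to first reach Help from state s, with t(Help) = 0. Conditioning on the first click:
t(Cart) = 1 + 0.4·t(Cart) + 0.37·t(Product)
t(Product) = 1 + 0.34·t(Cart) + 0.33·t(Product)
Solving: t(Cart) = 3.7654, t(Product) = 3.4033.
Expected clicks from Product to Help: 3.4033.

3.4033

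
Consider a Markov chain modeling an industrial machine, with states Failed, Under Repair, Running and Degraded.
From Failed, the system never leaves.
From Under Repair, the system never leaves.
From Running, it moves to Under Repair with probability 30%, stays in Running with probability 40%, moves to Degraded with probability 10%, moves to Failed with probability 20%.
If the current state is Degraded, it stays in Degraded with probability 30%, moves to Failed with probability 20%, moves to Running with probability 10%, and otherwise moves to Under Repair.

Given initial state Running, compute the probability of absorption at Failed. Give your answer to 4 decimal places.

0.3902

Let h(s) be the probability of absorption at Failed starting from transient state s. Then h(Failed) = 1 and h(Under Repair) = 0. By first-step analysis:
h(Running) = 0.2·1 + 0.3·0 + 0.4·h(Running) + 0.1·h(Degraded)
h(Degraded) = 0.2·1 + 0.4·0 + 0.1·h(Running) + 0.3·h(Degraded)
Solving: h(Running) = 0.3902, h(Degraded) = 0.3415.
Starting from Running, the probability is 0.3902.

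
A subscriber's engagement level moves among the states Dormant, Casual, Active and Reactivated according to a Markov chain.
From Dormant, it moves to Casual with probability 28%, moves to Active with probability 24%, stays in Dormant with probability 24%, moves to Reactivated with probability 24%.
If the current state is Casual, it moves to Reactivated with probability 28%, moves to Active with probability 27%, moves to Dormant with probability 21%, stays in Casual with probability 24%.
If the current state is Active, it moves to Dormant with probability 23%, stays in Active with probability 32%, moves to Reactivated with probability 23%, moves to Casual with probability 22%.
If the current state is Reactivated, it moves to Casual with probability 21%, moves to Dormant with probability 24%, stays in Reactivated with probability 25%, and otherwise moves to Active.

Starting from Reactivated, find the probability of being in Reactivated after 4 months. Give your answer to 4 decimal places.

0.2491

Propagate the distribution vector 4 months from Reactivated.
After 0 months: (0.0000, 0.0000, 0.0000, 1.0000)
After 1 month: (0.2400, 0.2100, 0.3000, 0.2500)
After 2 months: (0.2307, 0.2361, 0.2853, 0.2479)
After 3 months: (0.2301, 0.2361, 0.2848, 0.2491)
After 4 months: (0.2301, 0.2360, 0.2848, 0.2491)
P(in Reactivated after 4 months) = 0.2491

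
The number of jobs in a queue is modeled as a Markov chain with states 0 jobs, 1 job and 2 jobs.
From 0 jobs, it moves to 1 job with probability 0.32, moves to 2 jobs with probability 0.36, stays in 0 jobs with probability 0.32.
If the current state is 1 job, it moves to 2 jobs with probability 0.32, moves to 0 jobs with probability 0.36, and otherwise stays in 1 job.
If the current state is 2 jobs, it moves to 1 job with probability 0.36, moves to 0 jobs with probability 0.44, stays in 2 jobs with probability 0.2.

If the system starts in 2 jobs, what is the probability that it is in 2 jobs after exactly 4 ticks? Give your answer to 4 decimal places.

0.2992

Propagate the distribution vector 4 ticks from 2 jobs.
After 0 ticks: (0.0000, 0.0000, 1.0000)
After 1 tick: (0.4400, 0.3600, 0.2000)
After 2 ticks: (0.3584, 0.3280, 0.3136)
After 3 ticks: (0.3708, 0.3325, 0.2967)
After 4 ticks: (0.3689, 0.3319, 0.2992)
P(in 2 jobs after 4 ticks) = 0.2992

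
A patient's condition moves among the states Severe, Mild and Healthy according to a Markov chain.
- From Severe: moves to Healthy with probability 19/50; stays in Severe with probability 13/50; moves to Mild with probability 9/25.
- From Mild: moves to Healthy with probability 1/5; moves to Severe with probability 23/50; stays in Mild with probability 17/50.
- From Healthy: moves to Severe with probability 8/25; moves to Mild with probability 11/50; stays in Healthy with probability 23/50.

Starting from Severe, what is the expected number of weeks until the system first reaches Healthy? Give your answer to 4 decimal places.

Let t(s) be the expected number of weeks to first reach Healthy from state s, with t(Healthy) = 0. Conditioning on the first week:
t(Severe) = 1 + 0.26·t(Severe) + 0.36·t(Mild)
t(Mild) = 1 + 0.46·t(Severe) + 0.34·t(Mild)
Solving: t(Severe) = 3.1599, t(Mild) = 3.7175.
Expected weeks from Severe to Healthy: 3.1599.

3.1599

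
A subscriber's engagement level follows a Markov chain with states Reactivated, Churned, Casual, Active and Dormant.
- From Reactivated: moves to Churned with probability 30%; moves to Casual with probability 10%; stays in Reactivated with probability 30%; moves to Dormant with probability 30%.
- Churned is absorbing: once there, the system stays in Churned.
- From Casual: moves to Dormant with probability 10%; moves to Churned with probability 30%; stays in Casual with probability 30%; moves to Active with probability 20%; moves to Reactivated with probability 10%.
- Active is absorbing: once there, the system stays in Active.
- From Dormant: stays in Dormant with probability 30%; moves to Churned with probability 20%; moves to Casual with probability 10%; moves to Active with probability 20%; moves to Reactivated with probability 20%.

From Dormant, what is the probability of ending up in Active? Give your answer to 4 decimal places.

Let h(s) be the probability of absorption at Active starting from transient state s. Then h(Active) = 1 and h(Churned) = 0. By first-step analysis:
h(Reactivated) = 0.3·h(Reactivated) + 0.3·0 + 0.1·h(Casual) + 0.3·h(Dormant)
h(Casual) = 0.1·h(Reactivated) + 0.3·0 + 0.3·h(Casual) + 0.2·1 + 0.1·h(Dormant)
h(Dormant) = 0.2·h(Reactivated) + 0.2·0 + 0.1·h(Casual) + 0.2·1 + 0.3·h(Dormant)
Solving: h(Reactivated) = 0.2270, h(Casual) = 0.3759, h(Dormant) = 0.4043.
Starting from Dormant, the probability is 0.4043.

0.4043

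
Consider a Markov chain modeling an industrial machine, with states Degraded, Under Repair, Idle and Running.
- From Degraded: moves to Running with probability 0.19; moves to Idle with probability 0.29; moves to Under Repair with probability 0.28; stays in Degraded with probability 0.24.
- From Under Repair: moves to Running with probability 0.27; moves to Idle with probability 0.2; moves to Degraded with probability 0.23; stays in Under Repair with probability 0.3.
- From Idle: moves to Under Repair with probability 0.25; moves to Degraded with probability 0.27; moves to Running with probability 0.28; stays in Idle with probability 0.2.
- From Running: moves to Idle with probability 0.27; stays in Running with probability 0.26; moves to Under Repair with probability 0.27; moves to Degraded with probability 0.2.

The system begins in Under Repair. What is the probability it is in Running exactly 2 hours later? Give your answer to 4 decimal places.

0.2509

Propagate the distribution vector 2 hours from Under Repair.
After 0 hours: (0.0000, 1.0000, 0.0000, 0.0000)
After 1 hour: (0.2300, 0.3000, 0.2000, 0.2700)
After 2 hours: (0.2322, 0.2773, 0.2396, 0.2509)
P(in Running after 2 hours) = 0.2509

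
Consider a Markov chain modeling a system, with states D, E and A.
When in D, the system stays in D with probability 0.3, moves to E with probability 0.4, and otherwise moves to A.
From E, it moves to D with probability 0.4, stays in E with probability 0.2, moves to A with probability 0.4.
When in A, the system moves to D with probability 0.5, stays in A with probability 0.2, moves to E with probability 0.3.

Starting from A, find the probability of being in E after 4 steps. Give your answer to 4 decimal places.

Propagate the distribution vector 4 steps from A.
After 0 steps: (0.0000, 0.0000, 1.0000)
After 1 step: (0.5000, 0.3000, 0.2000)
After 2 steps: (0.3700, 0.3200, 0.3100)
After 3 steps: (0.3940, 0.3050, 0.3010)
After 4 steps: (0.3907, 0.3089, 0.3004)
P(in E after 4 steps) = 0.3089

0.3089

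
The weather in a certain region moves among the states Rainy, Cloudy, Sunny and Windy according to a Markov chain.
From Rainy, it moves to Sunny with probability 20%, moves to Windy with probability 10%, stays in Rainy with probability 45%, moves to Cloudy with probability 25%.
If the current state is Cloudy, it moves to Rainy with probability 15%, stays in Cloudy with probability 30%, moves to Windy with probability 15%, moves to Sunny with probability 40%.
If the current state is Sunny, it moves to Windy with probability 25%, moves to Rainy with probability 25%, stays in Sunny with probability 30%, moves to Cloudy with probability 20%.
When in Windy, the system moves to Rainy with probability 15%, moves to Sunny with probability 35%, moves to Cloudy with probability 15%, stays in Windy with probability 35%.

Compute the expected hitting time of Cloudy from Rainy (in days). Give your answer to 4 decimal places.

4.5669

Let t(s) be the expected number of days to first reach Cloudy from state s, with t(Cloudy) = 0. Conditioning on the first day:
t(Rainy) = 1 + 0.45·t(Rainy) + 0.2·t(Sunny) + 0.1·t(Windy)
t(Sunny) = 1 + 0.25·t(Rainy) + 0.3·t(Sunny) + 0.25·t(Windy)
t(Windy) = 1 + 0.15·t(Rainy) + 0.35·t(Sunny) + 0.35·t(Windy)
Solving: t(Rainy) = 4.5669, t(Sunny) = 4.9344, t(Windy) = 5.2493.
Expected days from Rainy to Cloudy: 4.5669.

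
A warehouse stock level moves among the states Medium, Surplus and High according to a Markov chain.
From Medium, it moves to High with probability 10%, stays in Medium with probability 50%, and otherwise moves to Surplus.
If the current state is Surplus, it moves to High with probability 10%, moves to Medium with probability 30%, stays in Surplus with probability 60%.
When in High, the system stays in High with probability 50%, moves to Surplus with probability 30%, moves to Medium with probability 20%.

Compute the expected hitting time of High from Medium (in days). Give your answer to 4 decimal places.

Let t(s) be the expected number of days to first reach High from state s, with t(High) = 0. Conditioning on the first day:
t(Medium) = 1 + 0.5·t(Medium) + 0.4·t(Surplus)
t(Surplus) = 1 + 0.3·t(Medium) + 0.6·t(Surplus)
Solving: t(Medium) = 10.0000, t(Surplus) = 10.0000.
Expected days from Medium to High: 10.0000.

10.0000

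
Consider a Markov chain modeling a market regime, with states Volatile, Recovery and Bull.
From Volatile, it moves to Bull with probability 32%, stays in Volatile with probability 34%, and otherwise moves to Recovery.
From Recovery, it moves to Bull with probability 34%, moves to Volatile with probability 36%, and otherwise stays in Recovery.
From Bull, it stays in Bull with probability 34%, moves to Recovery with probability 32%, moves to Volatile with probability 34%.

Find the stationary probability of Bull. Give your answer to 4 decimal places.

Let the stationary distribution be π with π = πP and π_1 + π_2 + π_3 = 1.
π_1 = 0.34·π_1 + 0.36·π_2 + 0.34·π_3
π_2 = 0.34·π_1 + 0.3·π_2 + 0.32·π_3
Solving with the normalization constraint gives π = (0.3464, 0.3205, 0.3331).
So the stationary probability of Bull is 0.3331.

0.3331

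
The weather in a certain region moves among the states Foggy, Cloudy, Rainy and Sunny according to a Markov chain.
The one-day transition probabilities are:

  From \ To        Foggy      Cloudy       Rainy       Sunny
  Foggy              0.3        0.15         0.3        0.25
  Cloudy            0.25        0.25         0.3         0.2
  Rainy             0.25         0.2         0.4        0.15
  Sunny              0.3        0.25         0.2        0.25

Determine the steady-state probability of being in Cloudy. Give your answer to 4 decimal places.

Let the stationary distribution be π with π = πP and π_1 + π_2 + π_3 + π_4 = 1.
π_1 = 0.3·π_1 + 0.25·π_2 + 0.25·π_3 + 0.3·π_4
π_2 = 0.15·π_1 + 0.25·π_2 + 0.2·π_3 + 0.25·π_4
π_3 = 0.3·π_1 + 0.3·π_2 + 0.4·π_3 + 0.2·π_4
Solving with the normalization constraint gives π = (0.2741, 0.2071, 0.3102, 0.2086).
So the stationary probability of Cloudy is 0.2071.

0.2071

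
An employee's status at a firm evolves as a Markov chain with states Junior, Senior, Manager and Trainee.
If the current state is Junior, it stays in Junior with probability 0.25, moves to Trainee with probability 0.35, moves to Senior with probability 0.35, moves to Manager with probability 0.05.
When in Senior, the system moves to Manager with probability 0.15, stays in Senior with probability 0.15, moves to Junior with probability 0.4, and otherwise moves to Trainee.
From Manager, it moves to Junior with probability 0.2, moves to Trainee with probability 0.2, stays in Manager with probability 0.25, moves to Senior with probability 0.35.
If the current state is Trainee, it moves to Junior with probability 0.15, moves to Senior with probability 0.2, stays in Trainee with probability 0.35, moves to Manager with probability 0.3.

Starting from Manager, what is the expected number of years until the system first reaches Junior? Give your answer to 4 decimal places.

4.1945

Let t(s) be the expected number of years to first reach Junior from state s, with t(Junior) = 0. Conditioning on the first year:
t(Senior) = 1 + 0.15·t(Senior) + 0.15·t(Manager) + 0.3·t(Trainee)
t(Manager) = 1 + 0.35·t(Senior) + 0.25·t(Manager) + 0.2·t(Trainee)
t(Trainee) = 1 + 0.2·t(Senior) + 0.3·t(Manager) + 0.35·t(Trainee)
Solving: t(Senior) = 3.5258, t(Manager) = 4.1945, t(Trainee) = 4.5593.
Expected years from Manager to Junior: 4.1945.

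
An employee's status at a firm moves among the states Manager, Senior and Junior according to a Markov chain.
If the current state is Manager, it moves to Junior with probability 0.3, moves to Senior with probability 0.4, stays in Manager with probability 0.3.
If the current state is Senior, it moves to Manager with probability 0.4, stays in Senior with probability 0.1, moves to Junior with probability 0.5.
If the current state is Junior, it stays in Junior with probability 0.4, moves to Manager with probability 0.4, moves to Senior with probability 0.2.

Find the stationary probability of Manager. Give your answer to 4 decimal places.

0.3636

Let the stationary distribution be π with π = πP and π_1 + π_2 + π_3 = 1.
π_1 = 0.3·π_1 + 0.4·π_2 + 0.4·π_3
π_2 = 0.4·π_1 + 0.1·π_2 + 0.2·π_3
Solving with the normalization constraint gives π = (0.3636, 0.2479, 0.3884).
So the stationary probability of Manager is 0.3636.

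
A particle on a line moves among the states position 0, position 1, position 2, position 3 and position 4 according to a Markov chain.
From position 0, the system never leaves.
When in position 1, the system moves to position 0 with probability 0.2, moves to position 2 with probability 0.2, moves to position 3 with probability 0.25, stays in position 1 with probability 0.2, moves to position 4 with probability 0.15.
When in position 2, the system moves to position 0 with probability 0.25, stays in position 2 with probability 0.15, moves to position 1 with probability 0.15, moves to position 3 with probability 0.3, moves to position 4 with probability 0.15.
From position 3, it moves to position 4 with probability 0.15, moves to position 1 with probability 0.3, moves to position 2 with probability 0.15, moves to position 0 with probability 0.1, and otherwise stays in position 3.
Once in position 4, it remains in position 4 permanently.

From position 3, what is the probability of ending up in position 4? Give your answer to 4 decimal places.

0.5009

Let h(s) be the probability of absorption at position 4 starting from transient state s. Then h(position 4) = 1 and h(position 0) = 0. By first-step analysis:
h(position 1) = 0.2·0 + 0.2·h(position 1) + 0.2·h(position 2) + 0.25·h(position 3) + 0.15·1
h(position 2) = 0.25·0 + 0.15·h(position 1) + 0.15·h(position 2) + 0.3·h(position 3) + 0.15·1
h(position 3) = 0.1·0 + 0.3·h(position 1) + 0.15·h(position 2) + 0.3·h(position 3) + 0.15·1
Solving: h(position 1) = 0.4523, h(position 2) = 0.4331, h(position 3) = 0.5009.
Starting from position 3, the probability is 0.5009.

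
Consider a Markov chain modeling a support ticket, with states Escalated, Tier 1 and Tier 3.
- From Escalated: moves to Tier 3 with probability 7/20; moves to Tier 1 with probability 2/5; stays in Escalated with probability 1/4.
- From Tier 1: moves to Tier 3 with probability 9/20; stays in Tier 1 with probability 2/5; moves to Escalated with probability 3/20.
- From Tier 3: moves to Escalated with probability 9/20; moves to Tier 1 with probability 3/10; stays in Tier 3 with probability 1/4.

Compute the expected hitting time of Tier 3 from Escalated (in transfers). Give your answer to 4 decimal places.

2.5641

Let t(s) be the expected number of transfers to first reach Tier 3 from state s, with t(Tier 3) = 0. Conditioning on the first transfer:
t(Escalated) = 1 + 0.25·t(Escalated) + 0.4·t(Tier 1)
t(Tier 1) = 1 + 0.15·t(Escalated) + 0.4·t(Tier 1)
Solving: t(Escalated) = 2.5641, t(Tier 1) = 2.3077.
Expected transfers from Escalated to Tier 3: 2.5641.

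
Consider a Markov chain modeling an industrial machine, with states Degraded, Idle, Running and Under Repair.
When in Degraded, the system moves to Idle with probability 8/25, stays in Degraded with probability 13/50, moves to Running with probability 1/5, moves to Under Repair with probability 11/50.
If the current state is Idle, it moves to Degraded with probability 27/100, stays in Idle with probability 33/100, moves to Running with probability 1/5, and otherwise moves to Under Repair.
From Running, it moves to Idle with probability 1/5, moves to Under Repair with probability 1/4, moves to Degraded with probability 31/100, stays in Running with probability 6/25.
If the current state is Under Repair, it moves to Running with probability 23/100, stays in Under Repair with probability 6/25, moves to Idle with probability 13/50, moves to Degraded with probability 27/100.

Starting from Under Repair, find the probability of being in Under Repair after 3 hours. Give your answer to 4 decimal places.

0.2254

Propagate the distribution vector 3 hours from Under Repair.
After 0 hours: (0.0000, 0.0000, 0.0000, 1.0000)
After 1 hour: (0.2700, 0.2600, 0.2300, 0.2400)
After 2 hours: (0.2765, 0.2806, 0.2164, 0.2265)
After 3 hours: (0.2759, 0.2832, 0.2155, 0.2254)
P(in Under Repair after 3 hours) = 0.2254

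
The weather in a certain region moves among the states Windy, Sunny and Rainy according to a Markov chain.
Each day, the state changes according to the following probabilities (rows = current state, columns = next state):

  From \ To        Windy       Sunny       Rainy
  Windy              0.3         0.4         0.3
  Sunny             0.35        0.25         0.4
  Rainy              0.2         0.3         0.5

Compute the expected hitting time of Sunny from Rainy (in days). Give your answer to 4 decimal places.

3.1034

Let t(s) be the expected number of days to first reach Sunny from state s, with t(Sunny) = 0. Conditioning on the first day:
t(Windy) = 1 + 0.3·t(Windy) + 0.3·t(Rainy)
t(Rainy) = 1 + 0.2·t(Windy) + 0.5·t(Rainy)
Solving: t(Windy) = 2.7586, t(Rainy) = 3.1034.
Expected days from Rainy to Sunny: 3.1034.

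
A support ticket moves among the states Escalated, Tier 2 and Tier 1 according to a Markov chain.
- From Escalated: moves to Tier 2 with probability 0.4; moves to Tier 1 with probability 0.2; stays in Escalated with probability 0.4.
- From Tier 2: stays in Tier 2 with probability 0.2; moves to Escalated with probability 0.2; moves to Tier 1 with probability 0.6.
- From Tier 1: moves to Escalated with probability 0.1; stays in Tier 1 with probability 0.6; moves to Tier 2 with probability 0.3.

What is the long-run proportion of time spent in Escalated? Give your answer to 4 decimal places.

0.1842

Let the stationary distribution be π with π = πP and π_1 + π_2 + π_3 = 1.
π_1 = 0.4·π_1 + 0.2·π_2 + 0.1·π_3
π_2 = 0.4·π_1 + 0.2·π_2 + 0.3·π_3
Solving with the normalization constraint gives π = (0.1842, 0.2895, 0.5263).
So the stationary probability of Escalated is 0.1842.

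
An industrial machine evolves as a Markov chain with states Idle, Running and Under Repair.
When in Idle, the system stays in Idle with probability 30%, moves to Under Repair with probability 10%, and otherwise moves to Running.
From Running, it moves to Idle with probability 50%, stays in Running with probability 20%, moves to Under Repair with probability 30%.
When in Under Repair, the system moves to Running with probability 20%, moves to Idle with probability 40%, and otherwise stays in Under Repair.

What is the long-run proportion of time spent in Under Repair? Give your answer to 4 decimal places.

0.2453

Let the stationary distribution be π with π = πP and π_1 + π_2 + π_3 = 1.
π_1 = 0.3·π_1 + 0.5·π_2 + 0.4·π_3
π_2 = 0.6·π_1 + 0.2·π_2 + 0.2·π_3
Solving with the normalization constraint gives π = (0.3962, 0.3585, 0.2453).
So the stationary probability of Under Repair is 0.2453.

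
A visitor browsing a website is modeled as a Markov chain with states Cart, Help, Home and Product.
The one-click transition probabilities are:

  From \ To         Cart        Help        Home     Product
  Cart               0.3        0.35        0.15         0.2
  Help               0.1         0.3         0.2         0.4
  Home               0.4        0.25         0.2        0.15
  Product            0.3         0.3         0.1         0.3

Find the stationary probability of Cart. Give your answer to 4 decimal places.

Let the stationary distribution be π with π = πP and π_1 + π_2 + π_3 + π_4 = 1.
π_1 = 0.3·π_1 + 0.1·π_2 + 0.4·π_3 + 0.3·π_4
π_2 = 0.35·π_1 + 0.3·π_2 + 0.25·π_3 + 0.3·π_4
π_3 = 0.15·π_1 + 0.2·π_2 + 0.2·π_3 + 0.1·π_4
Solving with the normalization constraint gives π = (0.2550, 0.3048, 0.1591, 0.2811).
So the stationary probability of Cart is 0.2550.

0.2550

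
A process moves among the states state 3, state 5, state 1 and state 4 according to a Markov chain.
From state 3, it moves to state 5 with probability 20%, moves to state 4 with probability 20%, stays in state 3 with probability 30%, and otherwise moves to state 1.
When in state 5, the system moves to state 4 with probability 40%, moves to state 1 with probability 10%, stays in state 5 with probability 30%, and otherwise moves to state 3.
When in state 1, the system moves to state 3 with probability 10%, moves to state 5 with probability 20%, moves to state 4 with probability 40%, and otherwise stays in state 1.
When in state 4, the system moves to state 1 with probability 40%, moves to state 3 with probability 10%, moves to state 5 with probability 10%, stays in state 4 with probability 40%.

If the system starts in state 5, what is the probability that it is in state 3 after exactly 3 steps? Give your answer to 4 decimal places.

Propagate the distribution vector 3 steps from state 5.
After 0 steps: (0.0000, 1.0000, 0.0000, 0.0000)
After 1 step: (0.2000, 0.3000, 0.1000, 0.4000)
After 2 steps: (0.1700, 0.1900, 0.2800, 0.3600)
After 3 steps: (0.1530, 0.1830, 0.2980, 0.3660)
P(in state 3 after 3 steps) = 0.1530

0.1530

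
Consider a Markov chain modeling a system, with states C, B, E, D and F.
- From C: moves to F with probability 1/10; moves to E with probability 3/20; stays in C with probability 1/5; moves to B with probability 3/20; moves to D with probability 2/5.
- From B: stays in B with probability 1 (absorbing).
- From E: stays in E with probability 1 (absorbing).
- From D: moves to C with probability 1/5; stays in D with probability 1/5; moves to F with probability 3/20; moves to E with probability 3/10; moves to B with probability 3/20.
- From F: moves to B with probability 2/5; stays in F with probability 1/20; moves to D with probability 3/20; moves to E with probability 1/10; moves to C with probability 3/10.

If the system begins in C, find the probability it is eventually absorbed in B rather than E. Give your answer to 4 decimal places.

Let h(s) be the probability of absorption at B starting from transient state s. Then h(B) = 1 and h(E) = 0. By first-step analysis:
h(C) = 0.2·h(C) + 0.15·1 + 0.15·0 + 0.4·h(D) + 0.1·h(F)
h(D) = 0.2·h(C) + 0.15·1 + 0.3·0 + 0.2·h(D) + 0.15·h(F)
h(F) = 0.3·h(C) + 0.4·1 + 0.1·0 + 0.15·h(D) + 0.05·h(F)
Solving: h(C) = 0.4816, h(D) = 0.4280, h(F) = 0.6407.
Starting from C, the probability is 0.4816.

0.4816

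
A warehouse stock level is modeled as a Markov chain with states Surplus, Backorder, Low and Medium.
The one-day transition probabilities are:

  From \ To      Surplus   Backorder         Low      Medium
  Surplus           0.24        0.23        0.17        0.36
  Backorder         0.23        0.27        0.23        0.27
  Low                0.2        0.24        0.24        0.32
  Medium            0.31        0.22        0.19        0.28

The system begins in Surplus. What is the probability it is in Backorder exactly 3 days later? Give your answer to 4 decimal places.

0.2385

Propagate the distribution vector 3 days from Surplus.
After 0 days: (1.0000, 0.0000, 0.0000, 0.0000)
After 1 day: (0.2400, 0.2300, 0.1700, 0.3600)
After 2 days: (0.2561, 0.2373, 0.2029, 0.3037)
After 3 days: (0.2508, 0.2385, 0.2045, 0.3062)
P(in Backorder after 3 days) = 0.2385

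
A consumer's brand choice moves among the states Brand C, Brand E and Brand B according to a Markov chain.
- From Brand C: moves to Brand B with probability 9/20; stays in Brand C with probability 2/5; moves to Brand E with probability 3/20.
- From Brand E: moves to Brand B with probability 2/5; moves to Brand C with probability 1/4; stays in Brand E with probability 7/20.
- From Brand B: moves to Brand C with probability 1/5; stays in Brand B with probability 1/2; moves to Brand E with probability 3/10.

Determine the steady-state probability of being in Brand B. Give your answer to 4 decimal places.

0.4593

Let the stationary distribution be π with π = πP and π_1 + π_2 + π_3 = 1.
π_1 = 0.4·π_1 + 0.25·π_2 + 0.2·π_3
π_2 = 0.15·π_1 + 0.35·π_2 + 0.3·π_3
Solving with the normalization constraint gives π = (0.2671, 0.2736, 0.4593).
So the stationary probability of Brand B is 0.4593.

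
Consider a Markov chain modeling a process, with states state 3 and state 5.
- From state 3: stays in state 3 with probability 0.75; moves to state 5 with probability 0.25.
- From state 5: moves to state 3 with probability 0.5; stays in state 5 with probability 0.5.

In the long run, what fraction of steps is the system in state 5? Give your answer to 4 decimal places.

Let the stationary distribution be π with π = πP and π_1 + π_2 = 1.
π_1 = 0.75·π_1 + 0.5·π_2
Solving with the normalization constraint gives π = (0.6667, 0.3333).
So the stationary probability of state 5 is 0.3333.

0.3333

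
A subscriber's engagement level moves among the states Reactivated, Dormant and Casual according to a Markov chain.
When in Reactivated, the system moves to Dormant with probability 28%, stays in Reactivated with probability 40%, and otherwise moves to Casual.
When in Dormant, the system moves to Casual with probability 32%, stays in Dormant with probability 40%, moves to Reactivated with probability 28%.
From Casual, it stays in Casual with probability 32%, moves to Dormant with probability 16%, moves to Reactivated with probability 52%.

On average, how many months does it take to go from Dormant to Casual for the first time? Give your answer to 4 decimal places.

3.1250

Let t(s) be the expected number of months to first reach Casual from state s, with t(Casual) = 0. Conditioning on the first month:
t(Reactivated) = 1 + 0.4·t(Reactivated) + 0.28·t(Dormant)
t(Dormant) = 1 + 0.28·t(Reactivated) + 0.4·t(Dormant)
Solving: t(Reactivated) = 3.1250, t(Dormant) = 3.1250.
Expected months from Dormant to Casual: 3.1250.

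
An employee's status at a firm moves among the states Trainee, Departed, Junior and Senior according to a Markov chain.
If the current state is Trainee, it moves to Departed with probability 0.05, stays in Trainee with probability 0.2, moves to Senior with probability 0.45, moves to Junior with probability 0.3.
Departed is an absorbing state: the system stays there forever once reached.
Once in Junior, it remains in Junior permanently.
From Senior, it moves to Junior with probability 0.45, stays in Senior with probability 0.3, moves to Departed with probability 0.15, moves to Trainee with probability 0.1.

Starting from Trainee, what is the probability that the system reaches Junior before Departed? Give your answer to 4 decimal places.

Let h(s) be the probability of absorption at Junior starting from transient state s. Then h(Junior) = 1 and h(Departed) = 0. By first-step analysis:
h(Trainee) = 0.2·h(Trainee) + 0.05·0 + 0.3·1 + 0.45·h(Senior)
h(Senior) = 0.1·h(Trainee) + 0.15·0 + 0.45·1 + 0.3·h(Senior)
Solving: h(Trainee) = 0.8010, h(Senior) = 0.7573.
Starting from Trainee, the probability is 0.8010.

0.8010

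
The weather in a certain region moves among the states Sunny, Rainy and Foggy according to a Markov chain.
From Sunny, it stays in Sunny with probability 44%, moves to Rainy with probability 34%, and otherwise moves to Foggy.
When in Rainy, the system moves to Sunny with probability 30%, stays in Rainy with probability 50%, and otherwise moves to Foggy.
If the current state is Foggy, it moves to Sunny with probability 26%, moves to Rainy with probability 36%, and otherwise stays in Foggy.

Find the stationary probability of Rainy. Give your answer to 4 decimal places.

0.4108

Let the stationary distribution be π with π = πP and π_1 + π_2 + π_3 = 1.
π_1 = 0.44·π_1 + 0.3·π_2 + 0.26·π_3
π_2 = 0.34·π_1 + 0.5·π_2 + 0.36·π_3
Solving with the normalization constraint gives π = (0.3371, 0.4108, 0.2521).
So the stationary probability of Rainy is 0.4108.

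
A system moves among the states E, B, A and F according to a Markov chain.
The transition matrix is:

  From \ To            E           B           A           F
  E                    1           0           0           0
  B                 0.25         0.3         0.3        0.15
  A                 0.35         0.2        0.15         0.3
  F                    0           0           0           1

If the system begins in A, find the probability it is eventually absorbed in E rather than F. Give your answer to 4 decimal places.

Let h(s) be the probability of absorption at E starting from transient state s. Then h(E) = 1 and h(F) = 0. By first-step analysis:
h(B) = 0.25·1 + 0.3·h(B) + 0.3·h(A) + 0.15·0
h(A) = 0.35·1 + 0.2·h(B) + 0.15·h(A) + 0.3·0
Solving: h(B) = 0.5935, h(A) = 0.5514.
Starting from A, the probability is 0.5514.

0.5514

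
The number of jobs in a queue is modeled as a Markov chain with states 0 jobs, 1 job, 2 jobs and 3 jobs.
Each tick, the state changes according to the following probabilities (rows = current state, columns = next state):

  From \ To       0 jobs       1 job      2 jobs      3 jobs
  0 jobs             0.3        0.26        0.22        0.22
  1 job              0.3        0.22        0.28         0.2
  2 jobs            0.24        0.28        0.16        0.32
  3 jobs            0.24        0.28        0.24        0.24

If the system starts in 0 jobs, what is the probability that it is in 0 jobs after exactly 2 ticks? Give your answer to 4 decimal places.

0.2736

Propagate the distribution vector 2 ticks from 0 jobs.
After 0 ticks: (1.0000, 0.0000, 0.0000, 0.0000)
After 1 tick: (0.3000, 0.2600, 0.2200, 0.2200)
After 2 ticks: (0.2736, 0.2584, 0.2268, 0.2412)
P(in 0 jobs after 2 ticks) = 0.2736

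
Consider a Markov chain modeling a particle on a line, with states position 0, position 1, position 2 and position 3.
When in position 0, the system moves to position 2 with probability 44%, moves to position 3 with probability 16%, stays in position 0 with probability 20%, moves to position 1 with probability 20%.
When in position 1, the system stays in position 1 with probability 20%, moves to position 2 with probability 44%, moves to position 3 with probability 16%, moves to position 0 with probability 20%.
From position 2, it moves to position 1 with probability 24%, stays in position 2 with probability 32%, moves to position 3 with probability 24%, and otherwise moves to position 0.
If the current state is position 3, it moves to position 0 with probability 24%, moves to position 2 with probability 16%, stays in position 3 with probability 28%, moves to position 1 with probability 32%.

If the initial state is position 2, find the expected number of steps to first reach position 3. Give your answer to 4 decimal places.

Let t(s) be the expected number of steps to first reach position 3 from state s, with t(position 3) = 0. Conditioning on the first step:
t(position 0) = 1 + 0.2·t(position 0) + 0.2·t(position 1) + 0.44·t(position 2)
t(position 1) = 1 + 0.2·t(position 0) + 0.2·t(position 1) + 0.44·t(position 2)
t(position 2) = 1 + 0.2·t(position 0) + 0.24·t(position 1) + 0.32·t(position 2)
Solving: t(position 0) = 5.2239, t(position 1) = 5.2239, t(position 2) = 4.8507.
Expected steps from position 2 to position 3: 4.8507.

4.8507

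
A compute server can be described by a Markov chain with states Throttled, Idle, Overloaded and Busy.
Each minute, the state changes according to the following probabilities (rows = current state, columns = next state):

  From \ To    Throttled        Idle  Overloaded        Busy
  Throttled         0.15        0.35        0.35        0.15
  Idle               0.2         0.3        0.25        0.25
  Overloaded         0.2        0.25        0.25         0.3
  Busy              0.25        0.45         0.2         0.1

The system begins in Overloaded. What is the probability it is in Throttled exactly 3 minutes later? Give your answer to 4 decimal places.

0.1996

Propagate the distribution vector 3 minutes from Overloaded.
After 0 minutes: (0.0000, 0.0000, 1.0000, 0.0000)
After 1 minute: (0.2000, 0.2500, 0.2500, 0.3000)
After 2 minutes: (0.2050, 0.3425, 0.2550, 0.1975)
After 3 minutes: (0.1996, 0.3271, 0.2606, 0.2126)
P(in Throttled after 3 minutes) = 0.1996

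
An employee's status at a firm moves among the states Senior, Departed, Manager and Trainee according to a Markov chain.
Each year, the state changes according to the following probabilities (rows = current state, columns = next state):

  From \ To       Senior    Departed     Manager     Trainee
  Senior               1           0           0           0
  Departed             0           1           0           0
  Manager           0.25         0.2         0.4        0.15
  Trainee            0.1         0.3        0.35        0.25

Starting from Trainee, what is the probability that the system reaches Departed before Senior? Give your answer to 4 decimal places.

0.6289

Let h(s) be the probability of absorption at Departed starting from transient state s. Then h(Departed) = 1 and h(Senior) = 0. By first-step analysis:
h(Manager) = 0.25·0 + 0.2·1 + 0.4·h(Manager) + 0.15·h(Trainee)
h(Trainee) = 0.1·0 + 0.3·1 + 0.35·h(Manager) + 0.25·h(Trainee)
Solving: h(Manager) = 0.4906, h(Trainee) = 0.6289.
Starting from Trainee, the probability is 0.6289.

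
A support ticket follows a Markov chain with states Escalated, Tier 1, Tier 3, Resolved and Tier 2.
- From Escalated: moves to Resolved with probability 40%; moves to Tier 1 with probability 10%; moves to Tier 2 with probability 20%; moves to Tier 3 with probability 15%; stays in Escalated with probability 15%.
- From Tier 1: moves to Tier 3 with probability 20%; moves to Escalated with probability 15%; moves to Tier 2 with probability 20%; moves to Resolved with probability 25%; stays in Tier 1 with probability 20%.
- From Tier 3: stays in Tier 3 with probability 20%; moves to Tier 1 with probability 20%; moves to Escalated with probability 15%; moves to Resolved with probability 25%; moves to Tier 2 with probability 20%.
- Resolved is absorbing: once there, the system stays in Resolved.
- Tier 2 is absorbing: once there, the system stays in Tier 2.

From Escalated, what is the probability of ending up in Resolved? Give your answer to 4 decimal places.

Let h(s) be the probability of absorption at Resolved starting from transient state s. Then h(Resolved) = 1 and h(Tier 2) = 0. By first-step analysis:
h(Escalated) = 0.15·h(Escalated) + 0.1·h(Tier 1) + 0.15·h(Tier 3) + 0.4·1 + 0.2·0
h(Tier 1) = 0.15·h(Escalated) + 0.2·h(Tier 1) + 0.2·h(Tier 3) + 0.25·1 + 0.2·0
h(Tier 3) = 0.15·h(Escalated) + 0.2·h(Tier 1) + 0.2·h(Tier 3) + 0.25·1 + 0.2·0
Solving: h(Escalated) = 0.6402, h(Tier 1) = 0.5767, h(Tier 3) = 0.5767.
Starting from Escalated, the probability is 0.6402.

0.6402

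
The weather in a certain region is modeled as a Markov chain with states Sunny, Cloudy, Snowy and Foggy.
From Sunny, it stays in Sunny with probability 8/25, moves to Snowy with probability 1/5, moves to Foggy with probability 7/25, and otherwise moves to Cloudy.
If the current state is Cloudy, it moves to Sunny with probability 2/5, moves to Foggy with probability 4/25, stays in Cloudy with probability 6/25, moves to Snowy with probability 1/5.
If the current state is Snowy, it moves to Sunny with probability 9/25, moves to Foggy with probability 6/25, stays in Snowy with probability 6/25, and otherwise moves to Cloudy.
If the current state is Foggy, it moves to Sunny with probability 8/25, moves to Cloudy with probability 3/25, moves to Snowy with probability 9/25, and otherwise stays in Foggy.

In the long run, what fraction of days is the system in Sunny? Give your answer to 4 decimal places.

0.3442

Let the stationary distribution be π with π = πP and π_1 + π_2 + π_3 + π_4 = 1.
π_1 = 0.32·π_1 + 0.4·π_2 + 0.36·π_3 + 0.32·π_4
π_2 = 0.2·π_1 + 0.24·π_2 + 0.16·π_3 + 0.12·π_4
π_3 = 0.2·π_1 + 0.2·π_2 + 0.24·π_3 + 0.36·π_4
Solving with the normalization constraint gives π = (0.3442, 0.1789, 0.2467, 0.2302).
So the stationary probability of Sunny is 0.3442.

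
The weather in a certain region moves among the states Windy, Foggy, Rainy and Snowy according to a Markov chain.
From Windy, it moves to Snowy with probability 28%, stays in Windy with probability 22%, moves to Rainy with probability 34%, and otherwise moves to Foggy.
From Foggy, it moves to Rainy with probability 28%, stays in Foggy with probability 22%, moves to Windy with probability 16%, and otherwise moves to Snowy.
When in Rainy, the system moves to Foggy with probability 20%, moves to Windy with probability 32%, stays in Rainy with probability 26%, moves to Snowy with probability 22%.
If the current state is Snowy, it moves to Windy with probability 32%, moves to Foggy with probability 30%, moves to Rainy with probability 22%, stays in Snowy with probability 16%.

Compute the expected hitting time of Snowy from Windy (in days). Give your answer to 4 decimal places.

3.6669

Let t(s) be the expected number of days to first reach Snowy from state s, with t(Snowy) = 0. Conditioning on the first day:
t(Windy) = 1 + 0.22·t(Windy) + 0.16·t(Foggy) + 0.34·t(Rainy)
t(Foggy) = 1 + 0.16·t(Windy) + 0.22·t(Foggy) + 0.28·t(Rainy)
t(Rainy) = 1 + 0.32·t(Windy) + 0.2·t(Foggy) + 0.26·t(Rainy)
Solving: t(Windy) = 3.6669, t(Foggy) = 3.4204, t(Rainy) = 3.8615.
Expected days from Windy to Snowy: 3.6669.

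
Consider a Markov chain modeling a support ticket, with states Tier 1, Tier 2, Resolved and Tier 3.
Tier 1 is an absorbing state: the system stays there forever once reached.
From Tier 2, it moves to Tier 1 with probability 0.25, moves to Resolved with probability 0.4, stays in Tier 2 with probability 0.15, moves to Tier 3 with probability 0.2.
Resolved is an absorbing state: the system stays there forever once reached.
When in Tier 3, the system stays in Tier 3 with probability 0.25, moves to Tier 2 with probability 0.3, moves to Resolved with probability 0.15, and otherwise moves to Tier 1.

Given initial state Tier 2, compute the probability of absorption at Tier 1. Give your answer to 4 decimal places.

0.4286

Let h(s) be the probability of absorption at Tier 1 starting from transient state s. Then h(Tier 1) = 1 and h(Resolved) = 0. By first-step analysis:
h(Tier 2) = 0.25·1 + 0.15·h(Tier 2) + 0.4·0 + 0.2·h(Tier 3)
h(Tier 3) = 0.3·1 + 0.3·h(Tier 2) + 0.15·0 + 0.25·h(Tier 3)
Solving: h(Tier 2) = 0.4286, h(Tier 3) = 0.5714.
Starting from Tier 2, the probability is 0.4286.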